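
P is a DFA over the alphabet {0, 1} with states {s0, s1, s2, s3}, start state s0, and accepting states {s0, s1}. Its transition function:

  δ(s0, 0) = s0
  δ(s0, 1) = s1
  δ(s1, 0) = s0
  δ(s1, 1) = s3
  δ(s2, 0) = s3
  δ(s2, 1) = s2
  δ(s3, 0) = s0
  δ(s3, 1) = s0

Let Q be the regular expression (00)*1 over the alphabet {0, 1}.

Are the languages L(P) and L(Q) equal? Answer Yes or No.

No

The empty string ε is accepted by P but rejected by Q.
So L(P) ≠ L(Q).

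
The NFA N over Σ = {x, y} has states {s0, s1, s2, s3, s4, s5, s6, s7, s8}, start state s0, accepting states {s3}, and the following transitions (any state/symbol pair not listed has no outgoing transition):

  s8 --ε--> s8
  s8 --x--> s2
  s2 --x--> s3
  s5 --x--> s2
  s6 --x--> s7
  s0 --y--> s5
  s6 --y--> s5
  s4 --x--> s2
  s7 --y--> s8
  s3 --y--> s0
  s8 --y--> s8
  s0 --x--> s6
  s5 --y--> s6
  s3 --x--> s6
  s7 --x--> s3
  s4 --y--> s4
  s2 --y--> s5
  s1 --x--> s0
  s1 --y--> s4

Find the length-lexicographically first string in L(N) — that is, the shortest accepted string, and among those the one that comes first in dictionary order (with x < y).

A breadth-first search from s0 reaches an accepting state first via the path s0 → s6 → s7 → s3 on input xxx.
No string of length < 3 is accepted (BFS exhausts all shorter strings without reaching an accepting state), and xxx is the lexicographically least accepting string of length 3.

xxx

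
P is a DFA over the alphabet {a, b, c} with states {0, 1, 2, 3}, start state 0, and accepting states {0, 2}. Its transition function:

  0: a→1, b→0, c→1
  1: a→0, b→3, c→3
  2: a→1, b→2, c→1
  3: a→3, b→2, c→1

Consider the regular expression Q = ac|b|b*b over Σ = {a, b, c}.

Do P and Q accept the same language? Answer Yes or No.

The empty string ε is accepted by P but rejected by Q.
So L(P) ≠ L(Q).

No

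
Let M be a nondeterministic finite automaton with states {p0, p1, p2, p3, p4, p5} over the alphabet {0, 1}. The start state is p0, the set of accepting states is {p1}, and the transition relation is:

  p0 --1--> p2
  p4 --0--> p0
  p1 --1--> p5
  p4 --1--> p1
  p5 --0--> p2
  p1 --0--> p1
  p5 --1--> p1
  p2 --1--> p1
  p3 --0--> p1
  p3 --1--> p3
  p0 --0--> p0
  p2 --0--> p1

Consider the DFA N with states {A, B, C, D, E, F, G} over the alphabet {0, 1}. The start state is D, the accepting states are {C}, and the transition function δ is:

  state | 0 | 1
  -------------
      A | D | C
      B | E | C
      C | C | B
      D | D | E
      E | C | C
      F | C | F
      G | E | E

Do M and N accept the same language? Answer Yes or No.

Exploring the product automaton M × N from the start pair (p0, D), following both machines on each input symbol, reaches 4 state pairs: (p0, D), (p2, E), (p1, C), (p5, B).
M accepts in {p1} and N accepts in {C}. In every reachable pair the two components are either both accepting — (p1, C) — or both non-accepting, so no string is accepted by exactly one of the machines: L(M) \ L(N) and L(N) \ L(M) are both empty.
Hence every string is accepted by M iff it is accepted by N, and the two languages coincide.

Yes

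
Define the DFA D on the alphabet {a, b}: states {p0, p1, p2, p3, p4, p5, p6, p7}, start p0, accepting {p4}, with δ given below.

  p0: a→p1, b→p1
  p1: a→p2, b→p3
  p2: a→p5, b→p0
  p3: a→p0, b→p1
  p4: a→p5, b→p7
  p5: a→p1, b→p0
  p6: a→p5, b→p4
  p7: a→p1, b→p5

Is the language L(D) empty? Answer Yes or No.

Yes

The states reachable from the start state are {p0, p1, p2, p3, p5}.
None of the accepting states {p4} is reachable, so no string is accepted and L(D) = ∅.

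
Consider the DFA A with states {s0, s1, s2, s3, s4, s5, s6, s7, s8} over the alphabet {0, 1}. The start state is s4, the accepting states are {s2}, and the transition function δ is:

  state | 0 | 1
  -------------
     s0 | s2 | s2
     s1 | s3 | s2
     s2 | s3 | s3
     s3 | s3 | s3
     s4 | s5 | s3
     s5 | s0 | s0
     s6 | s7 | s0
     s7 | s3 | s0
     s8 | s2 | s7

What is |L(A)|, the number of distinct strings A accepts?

4

The useful subgraph on states {s0, s2, s4, s5} is acyclic, so L(A) is finite; the longest accepting path visits 4 useful states, giving maximum string length 3.
Counting accepting paths from s4 by length: 4 of length 3. Total 4.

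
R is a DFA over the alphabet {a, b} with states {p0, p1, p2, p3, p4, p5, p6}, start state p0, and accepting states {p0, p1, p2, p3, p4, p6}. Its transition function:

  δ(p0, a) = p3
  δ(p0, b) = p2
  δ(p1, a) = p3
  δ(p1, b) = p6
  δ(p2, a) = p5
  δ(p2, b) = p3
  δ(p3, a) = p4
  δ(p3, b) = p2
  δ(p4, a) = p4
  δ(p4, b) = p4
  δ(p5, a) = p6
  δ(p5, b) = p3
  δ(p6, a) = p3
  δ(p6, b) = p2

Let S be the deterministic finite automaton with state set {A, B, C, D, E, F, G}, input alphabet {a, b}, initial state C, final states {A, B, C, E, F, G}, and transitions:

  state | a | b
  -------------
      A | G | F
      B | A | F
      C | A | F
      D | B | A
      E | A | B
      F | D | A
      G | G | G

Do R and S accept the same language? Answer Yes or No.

Exploring the product automaton R × S from the start pair (p0, C), following both machines on each input symbol, reaches 6 state pairs: (p0, C), (p3, A), (p2, F), (p4, G), (p5, D), (p6, B).
R accepts in {p0, p1, p2, p3, p4, p6} and S accepts in {A, B, C, E, F, G}. In every reachable pair the two components are either both accepting — (p0, C), (p3, A), (p2, F), (p4, G), (p6, B) — or both non-accepting, so no string is accepted by exactly one of the machines: L(R) \ L(S) and L(S) \ L(R) are both empty.
Hence every string is accepted by R iff it is accepted by S, and the two languages coincide.

Yes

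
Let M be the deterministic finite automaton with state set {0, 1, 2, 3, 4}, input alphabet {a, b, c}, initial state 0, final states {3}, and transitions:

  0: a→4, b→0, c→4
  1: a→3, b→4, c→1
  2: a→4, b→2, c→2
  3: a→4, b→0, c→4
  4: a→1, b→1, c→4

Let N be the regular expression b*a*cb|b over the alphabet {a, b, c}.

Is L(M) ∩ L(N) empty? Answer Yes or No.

Converting the expression N to a DFA (subset construction, then merging equivalent states) gives the minimal DFA with states {n0, n1, n2, n3, n4, n5, n6}, start state n0, accepting states {n2, n6} and transitions n0: a→n1, b→n2, c→n3; n1: a→n1, b→n4, c→n3; n2: a→n1, b→n5, c→n3; n3: a→n4, b→n6, c→n4; n4: a→n4, b→n4, c→n4; n5: a→n1, b→n5, c→n3; n6: a→n4, b→n4, c→n4.
Exploring the product automaton M × N from the start pair (0, n0), following both machines on each input symbol, reaches 14 state pairs: (0, n0), (4, n1), (0, n2), (4, n3), (1, n1), (1, n4), (0, n5), (1, n6), (4, n4), (3, n1), (1, n3), (3, n4), (0, n4), (4, n6).
M accepts in {3} and N accepts in {n2, n6}; no reachable pair has both components accepting, so no string drives both machines to acceptance simultaneously and L(M) ∩ L(N) = ∅.
So no string is accepted by both, and the intersection is empty.

Yes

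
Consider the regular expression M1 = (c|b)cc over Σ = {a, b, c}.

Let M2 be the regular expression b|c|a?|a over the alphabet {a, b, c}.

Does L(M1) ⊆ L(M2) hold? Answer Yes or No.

The string bcc is in L(M1) but not in L(M2).
So L(M1) ⊄ L(M2).

No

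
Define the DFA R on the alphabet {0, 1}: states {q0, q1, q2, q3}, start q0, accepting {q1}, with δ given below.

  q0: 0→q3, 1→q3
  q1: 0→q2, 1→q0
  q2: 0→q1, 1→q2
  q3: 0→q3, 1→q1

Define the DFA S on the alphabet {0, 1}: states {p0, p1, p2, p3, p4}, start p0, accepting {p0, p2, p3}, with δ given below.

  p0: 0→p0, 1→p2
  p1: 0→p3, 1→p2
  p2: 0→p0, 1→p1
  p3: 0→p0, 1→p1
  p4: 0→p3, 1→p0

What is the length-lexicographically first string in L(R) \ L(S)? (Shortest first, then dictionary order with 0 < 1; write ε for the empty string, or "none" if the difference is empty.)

The string 11 is accepted by R but not by S.
No shorter string lies in the difference, and 11 is the lexicographically first length-2 string in L(R) \ L(S).

11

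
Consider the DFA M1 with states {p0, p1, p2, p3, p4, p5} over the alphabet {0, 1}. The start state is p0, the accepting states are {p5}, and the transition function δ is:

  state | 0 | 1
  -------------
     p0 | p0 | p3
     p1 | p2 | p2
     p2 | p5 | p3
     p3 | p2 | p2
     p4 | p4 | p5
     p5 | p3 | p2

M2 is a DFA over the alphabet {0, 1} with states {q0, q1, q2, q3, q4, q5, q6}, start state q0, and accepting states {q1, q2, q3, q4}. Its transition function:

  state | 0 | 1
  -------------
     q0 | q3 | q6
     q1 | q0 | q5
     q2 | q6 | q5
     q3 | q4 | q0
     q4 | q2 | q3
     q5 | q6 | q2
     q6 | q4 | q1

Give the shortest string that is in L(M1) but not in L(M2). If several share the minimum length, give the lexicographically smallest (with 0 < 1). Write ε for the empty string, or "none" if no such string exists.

The string 110 is accepted by M1 but not by M2.
No shorter string lies in the difference, and 110 is the lexicographically first length-3 string in L(M1) \ L(M2).

110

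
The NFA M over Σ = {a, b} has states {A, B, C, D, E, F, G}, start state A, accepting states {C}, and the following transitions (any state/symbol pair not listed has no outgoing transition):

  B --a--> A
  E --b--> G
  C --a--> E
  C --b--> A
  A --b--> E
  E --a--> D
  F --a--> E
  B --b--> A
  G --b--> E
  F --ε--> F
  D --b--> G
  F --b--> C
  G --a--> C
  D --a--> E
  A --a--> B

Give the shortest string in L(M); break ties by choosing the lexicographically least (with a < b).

bba

A breadth-first search from A reaches an accepting state first via the path A → E → G → C on input bba.
No string of length < 3 is accepted (BFS exhausts all shorter strings without reaching an accepting state), and bba is the lexicographically least accepting string of length 3.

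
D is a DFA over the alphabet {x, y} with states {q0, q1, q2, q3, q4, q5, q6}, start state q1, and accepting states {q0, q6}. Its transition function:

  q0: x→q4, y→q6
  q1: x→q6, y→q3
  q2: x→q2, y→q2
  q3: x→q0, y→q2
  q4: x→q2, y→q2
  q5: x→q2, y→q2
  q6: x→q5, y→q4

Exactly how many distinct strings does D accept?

The useful subgraph on states {q0, q1, q3, q6} is acyclic, so L(D) is finite; the longest accepting path visits 4 useful states, giving maximum string length 3.
Counting accepting paths from q1 by length: 1 of length 1, 1 of length 2, 1 of length 3. Total 3.

3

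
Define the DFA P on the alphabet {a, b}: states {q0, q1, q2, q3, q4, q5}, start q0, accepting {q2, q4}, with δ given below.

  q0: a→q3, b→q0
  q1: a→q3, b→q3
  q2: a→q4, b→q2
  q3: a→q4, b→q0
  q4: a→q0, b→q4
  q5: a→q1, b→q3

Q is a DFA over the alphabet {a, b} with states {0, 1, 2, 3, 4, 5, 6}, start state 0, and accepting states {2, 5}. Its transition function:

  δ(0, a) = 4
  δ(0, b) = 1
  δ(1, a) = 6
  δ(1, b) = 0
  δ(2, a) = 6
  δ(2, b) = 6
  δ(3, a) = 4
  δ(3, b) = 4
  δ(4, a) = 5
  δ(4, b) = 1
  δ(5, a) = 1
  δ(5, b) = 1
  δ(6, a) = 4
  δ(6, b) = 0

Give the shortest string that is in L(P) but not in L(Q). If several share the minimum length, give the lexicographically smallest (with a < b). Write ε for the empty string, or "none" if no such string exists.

aab

The string aab is accepted by P but not by Q.
No shorter string lies in the difference, and aab is the lexicographically first length-3 string in L(P) \ L(Q).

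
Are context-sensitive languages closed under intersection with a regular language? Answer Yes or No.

Yes

Every regular language is context-sensitive, and context-sensitive languages are closed under intersection (an LBA runs the DFA check and then the LBA for L on the same linear tape).
So the context-sensitive languages are closed under intersection with a regular language.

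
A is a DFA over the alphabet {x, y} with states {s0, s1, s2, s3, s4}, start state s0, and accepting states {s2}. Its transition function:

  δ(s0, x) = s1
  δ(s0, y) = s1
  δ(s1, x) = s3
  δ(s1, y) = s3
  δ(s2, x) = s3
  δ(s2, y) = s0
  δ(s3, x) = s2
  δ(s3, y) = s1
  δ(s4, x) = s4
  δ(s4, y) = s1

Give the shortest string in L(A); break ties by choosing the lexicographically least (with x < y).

xxx

A breadth-first search from s0 reaches an accepting state first via the path s0 → s1 → s3 → s2 on input xxx.
No string of length < 3 is accepted (BFS exhausts all shorter strings without reaching an accepting state), and xxx is the lexicographically least accepting string of length 3.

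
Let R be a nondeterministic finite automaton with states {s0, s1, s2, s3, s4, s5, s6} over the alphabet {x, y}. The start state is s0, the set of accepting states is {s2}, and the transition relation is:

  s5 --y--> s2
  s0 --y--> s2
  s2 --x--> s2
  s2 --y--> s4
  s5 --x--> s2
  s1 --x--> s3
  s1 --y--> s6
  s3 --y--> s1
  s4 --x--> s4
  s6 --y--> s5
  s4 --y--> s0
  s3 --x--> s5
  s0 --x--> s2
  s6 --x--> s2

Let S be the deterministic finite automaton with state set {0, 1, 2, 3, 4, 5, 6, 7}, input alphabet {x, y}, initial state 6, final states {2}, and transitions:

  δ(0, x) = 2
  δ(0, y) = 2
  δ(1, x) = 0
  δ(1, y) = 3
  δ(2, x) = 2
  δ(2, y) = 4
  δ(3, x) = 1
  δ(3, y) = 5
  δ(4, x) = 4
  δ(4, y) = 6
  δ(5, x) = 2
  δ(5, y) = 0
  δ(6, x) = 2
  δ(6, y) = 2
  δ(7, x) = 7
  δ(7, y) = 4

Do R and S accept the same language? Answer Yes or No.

Exploring the product automaton R × S from the start pair (s0, 6), following both machines on each input symbol, reaches 3 state pairs: (s0, 6), (s2, 2), (s4, 4).
R accepts in {s2} and S accepts in {2}. In every reachable pair the two components are either both accepting — (s2, 2) — or both non-accepting, so no string is accepted by exactly one of the machines: L(R) \ L(S) and L(S) \ L(R) are both empty.
Hence every string is accepted by R iff it is accepted by S, and the two languages coincide.

Yes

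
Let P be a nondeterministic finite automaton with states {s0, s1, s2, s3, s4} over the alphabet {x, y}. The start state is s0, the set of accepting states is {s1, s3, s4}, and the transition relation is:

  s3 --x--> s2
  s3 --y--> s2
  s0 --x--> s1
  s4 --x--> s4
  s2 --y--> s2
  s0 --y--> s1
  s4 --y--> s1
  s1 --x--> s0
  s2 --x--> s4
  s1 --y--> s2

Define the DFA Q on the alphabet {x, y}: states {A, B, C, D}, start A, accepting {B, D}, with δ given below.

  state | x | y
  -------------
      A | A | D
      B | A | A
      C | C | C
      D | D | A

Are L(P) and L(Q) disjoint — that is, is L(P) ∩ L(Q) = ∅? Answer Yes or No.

No

The string y is accepted by both P and Q.
Hence L(P) ∩ L(Q) ≠ ∅.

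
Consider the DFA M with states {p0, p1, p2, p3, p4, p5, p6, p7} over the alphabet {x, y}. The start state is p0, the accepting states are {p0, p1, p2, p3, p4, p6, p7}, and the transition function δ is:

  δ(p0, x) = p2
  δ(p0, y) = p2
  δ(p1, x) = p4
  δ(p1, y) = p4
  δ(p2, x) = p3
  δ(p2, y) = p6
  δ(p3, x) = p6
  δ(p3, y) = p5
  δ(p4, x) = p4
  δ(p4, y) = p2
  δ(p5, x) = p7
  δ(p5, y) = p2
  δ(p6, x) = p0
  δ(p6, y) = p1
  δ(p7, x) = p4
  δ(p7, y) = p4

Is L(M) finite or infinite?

State p2 is reachable from the start and can reach an accepting state, and it lies on the cycle p2 → p3 → p5 → p2.
Traversing that cycle any number of times yields accepted strings of unbounded length, so the language is infinite.

infinite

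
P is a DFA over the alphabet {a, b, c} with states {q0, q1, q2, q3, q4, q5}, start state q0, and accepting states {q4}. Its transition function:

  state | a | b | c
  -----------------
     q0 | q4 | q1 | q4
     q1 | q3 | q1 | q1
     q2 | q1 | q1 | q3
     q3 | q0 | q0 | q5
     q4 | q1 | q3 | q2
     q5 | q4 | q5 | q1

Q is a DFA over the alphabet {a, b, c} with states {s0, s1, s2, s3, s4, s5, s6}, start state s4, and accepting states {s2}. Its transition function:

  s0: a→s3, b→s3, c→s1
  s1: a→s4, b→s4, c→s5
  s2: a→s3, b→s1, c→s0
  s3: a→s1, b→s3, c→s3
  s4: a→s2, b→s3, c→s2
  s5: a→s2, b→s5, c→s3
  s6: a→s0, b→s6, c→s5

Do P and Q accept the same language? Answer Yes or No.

Yes

Exploring the product automaton P × Q from the start pair (q0, s4), following both machines on each input symbol, reaches 6 state pairs: (q0, s4), (q4, s2), (q1, s3), (q3, s1), (q2, s0), (q5, s5).
P accepts in {q4} and Q accepts in {s2}. In every reachable pair the two components are either both accepting — (q4, s2) — or both non-accepting, so no string is accepted by exactly one of the machines: L(P) \ L(Q) and L(Q) \ L(P) are both empty.
Hence every string is accepted by P iff it is accepted by Q, and the two languages coincide.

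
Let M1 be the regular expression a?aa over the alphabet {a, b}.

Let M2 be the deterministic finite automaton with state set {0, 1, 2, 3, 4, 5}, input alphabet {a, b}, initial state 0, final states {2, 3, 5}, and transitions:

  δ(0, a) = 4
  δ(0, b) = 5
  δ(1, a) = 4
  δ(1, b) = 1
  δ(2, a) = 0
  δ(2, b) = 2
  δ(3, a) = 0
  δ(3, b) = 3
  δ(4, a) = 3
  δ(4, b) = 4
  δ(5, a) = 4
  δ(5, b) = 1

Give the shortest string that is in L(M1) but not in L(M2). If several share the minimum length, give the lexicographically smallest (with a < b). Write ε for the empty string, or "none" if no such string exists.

The string aaa is accepted by M1 but not by M2.
No shorter string lies in the difference, and aaa is the lexicographically first length-3 string in L(M1) \ L(M2).

aaa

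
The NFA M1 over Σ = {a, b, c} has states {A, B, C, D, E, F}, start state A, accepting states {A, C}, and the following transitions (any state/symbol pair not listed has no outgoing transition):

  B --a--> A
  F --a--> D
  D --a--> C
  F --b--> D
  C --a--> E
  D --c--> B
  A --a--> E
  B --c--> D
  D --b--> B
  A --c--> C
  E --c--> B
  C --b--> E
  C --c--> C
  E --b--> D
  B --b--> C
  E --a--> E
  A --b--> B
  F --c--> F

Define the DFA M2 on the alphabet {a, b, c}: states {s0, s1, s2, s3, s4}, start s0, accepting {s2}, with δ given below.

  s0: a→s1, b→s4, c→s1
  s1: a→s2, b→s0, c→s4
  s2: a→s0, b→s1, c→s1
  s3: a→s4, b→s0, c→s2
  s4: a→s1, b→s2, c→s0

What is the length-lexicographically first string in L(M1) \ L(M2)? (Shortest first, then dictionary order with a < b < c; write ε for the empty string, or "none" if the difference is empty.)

The empty string ε is accepted by M1 but not by M2.
Since ε is the unique shortest string, it is the required witness.

ε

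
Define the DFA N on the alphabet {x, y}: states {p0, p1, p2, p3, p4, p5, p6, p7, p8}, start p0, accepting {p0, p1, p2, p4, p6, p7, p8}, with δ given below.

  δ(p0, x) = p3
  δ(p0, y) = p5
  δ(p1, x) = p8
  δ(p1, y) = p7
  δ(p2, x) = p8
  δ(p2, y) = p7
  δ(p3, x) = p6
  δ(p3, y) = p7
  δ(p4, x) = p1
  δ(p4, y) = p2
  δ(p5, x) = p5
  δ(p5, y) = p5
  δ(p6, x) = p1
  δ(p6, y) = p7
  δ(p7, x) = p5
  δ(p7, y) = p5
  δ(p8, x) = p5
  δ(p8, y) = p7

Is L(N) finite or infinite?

finite

The useful states (reachable from p0 and able to reach an accepting state) are {p0, p1, p3, p6, p7, p8}.
Restricted to these states the transition graph has no cycle, so every accepting path has bounded length and L is finite.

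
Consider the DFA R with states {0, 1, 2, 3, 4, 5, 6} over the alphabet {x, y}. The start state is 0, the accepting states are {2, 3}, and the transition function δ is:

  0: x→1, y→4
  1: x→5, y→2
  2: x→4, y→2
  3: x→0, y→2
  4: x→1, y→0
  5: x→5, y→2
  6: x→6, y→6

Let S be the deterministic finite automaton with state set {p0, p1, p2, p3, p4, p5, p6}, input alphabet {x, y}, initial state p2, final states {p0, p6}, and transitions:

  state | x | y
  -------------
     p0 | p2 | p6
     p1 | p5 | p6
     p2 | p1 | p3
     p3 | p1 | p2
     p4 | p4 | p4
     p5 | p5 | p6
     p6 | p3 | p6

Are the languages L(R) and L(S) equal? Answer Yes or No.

Yes

Exploring the product automaton R × S from the start pair (0, p2), following both machines on each input symbol, reaches 5 state pairs: (0, p2), (1, p1), (4, p3), (5, p5), (2, p6).
R accepts in {2, 3} and S accepts in {p0, p6}. In every reachable pair the two components are either both accepting — (2, p6) — or both non-accepting, so no string is accepted by exactly one of the machines: L(R) \ L(S) and L(S) \ L(R) are both empty.
Hence every string is accepted by R iff it is accepted by S, and the two languages coincide.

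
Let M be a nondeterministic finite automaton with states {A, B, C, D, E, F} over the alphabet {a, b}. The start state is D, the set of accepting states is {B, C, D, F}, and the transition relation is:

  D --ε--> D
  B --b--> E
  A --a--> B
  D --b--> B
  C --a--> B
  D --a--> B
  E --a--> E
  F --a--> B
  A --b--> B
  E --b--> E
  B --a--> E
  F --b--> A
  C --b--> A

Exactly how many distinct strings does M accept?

3

The useful subgraph on states {B, D} is acyclic, so L(M) is finite; the longest accepting path visits 2 useful states, giving maximum string length 1.
Counting accepting paths from D by length: 1 of length 0, 2 of length 1. Total 3.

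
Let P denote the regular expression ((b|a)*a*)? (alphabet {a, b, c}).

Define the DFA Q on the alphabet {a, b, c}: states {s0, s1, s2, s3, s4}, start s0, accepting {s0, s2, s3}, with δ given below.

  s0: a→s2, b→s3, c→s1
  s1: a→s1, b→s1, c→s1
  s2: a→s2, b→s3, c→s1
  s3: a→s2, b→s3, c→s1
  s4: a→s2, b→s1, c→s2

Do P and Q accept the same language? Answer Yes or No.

Yes

Converting the expression P to a DFA (subset construction, then merging equivalent states) gives the minimal DFA with states {p0, p1}, start state p0, accepting states {p0} and transitions p0: a→p0, b→p0, c→p1; p1: a→p1, b→p1, c→p1.
Exploring the product automaton P × Q from the start pair (p0, s0), following both machines on each input symbol, reaches 4 state pairs: (p0, s0), (p0, s2), (p0, s3), (p1, s1).
P accepts in {p0} and Q accepts in {s0, s2, s3}. In every reachable pair the two components are either both accepting — (p0, s0), (p0, s2), (p0, s3) — or both non-accepting, so no string is accepted by exactly one of the machines: L(P) \ L(Q) and L(Q) \ L(P) are both empty.
Hence every string is accepted by P iff it is accepted by Q, and the two languages coincide.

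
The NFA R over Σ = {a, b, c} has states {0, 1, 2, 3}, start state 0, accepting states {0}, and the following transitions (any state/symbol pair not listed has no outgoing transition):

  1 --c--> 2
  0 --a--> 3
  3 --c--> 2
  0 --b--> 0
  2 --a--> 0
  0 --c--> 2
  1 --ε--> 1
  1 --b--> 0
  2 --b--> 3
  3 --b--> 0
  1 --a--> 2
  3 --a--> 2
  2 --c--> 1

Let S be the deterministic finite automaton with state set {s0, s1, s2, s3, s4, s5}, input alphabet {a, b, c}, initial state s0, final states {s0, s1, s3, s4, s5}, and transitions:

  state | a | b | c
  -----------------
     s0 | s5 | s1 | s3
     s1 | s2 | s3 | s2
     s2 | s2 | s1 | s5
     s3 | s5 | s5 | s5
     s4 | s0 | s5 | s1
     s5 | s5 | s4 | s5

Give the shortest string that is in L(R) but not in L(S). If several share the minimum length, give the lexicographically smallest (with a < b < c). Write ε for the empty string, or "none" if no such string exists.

The string bca is accepted by R but not by S.
No shorter string lies in the difference, and bca is the lexicographically first length-3 string in L(R) \ L(S).

bca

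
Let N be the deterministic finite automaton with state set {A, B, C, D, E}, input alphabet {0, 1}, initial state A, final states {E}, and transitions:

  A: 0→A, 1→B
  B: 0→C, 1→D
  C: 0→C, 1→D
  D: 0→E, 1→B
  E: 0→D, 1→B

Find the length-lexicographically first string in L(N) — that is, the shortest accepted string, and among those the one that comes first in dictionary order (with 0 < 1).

A breadth-first search from A reaches an accepting state first via the path A → B → D → E on input 110.
No string of length < 3 is accepted (BFS exhausts all shorter strings without reaching an accepting state), and 110 is the lexicographically least accepting string of length 3.

110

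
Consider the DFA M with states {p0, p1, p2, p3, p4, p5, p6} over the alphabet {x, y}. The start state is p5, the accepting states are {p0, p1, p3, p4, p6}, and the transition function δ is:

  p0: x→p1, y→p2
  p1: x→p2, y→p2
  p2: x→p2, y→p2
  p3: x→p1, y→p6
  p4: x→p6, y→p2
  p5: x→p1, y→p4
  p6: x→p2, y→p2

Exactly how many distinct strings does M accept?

The useful subgraph on states {p1, p4, p5, p6} is acyclic, so L(M) is finite; the longest accepting path visits 3 useful states, giving maximum string length 2.
Counting accepting paths from p5 by length: 2 of length 1, 1 of length 2. Total 3.

3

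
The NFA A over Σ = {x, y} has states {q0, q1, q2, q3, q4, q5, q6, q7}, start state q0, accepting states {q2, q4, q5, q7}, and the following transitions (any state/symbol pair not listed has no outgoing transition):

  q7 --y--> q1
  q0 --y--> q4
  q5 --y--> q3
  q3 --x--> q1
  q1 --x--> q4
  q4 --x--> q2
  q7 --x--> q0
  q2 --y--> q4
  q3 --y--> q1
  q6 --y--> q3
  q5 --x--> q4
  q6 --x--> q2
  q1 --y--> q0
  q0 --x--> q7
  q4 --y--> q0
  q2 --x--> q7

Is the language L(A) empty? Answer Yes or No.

No

The string x is accepted: the run q0 → q7 ends in the accepting state q7.
Since at least one string is accepted, L(A) is not empty.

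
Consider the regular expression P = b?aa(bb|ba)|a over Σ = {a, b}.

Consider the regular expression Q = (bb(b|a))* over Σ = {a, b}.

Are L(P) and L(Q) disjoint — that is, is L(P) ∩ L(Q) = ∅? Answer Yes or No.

Yes

Converting the expression P to a DFA (subset construction, then merging equivalent states) gives the minimal DFA with states {p0, p1, p2, p3, p4, p5, p6, p7}, start state p0, accepting states {p1, p7} and transitions p0: a→p1, b→p2; p1: a→p3, b→p4; p2: a→p5, b→p4; p3: a→p4, b→p6; p4: a→p4, b→p4; p5: a→p3, b→p4; p6: a→p7, b→p7; p7: a→p4, b→p4.
Converting the expression Q to a DFA (subset construction, then merging equivalent states) gives the minimal DFA with states {q0, q1, q2, q3}, start state q0, accepting states {q0} and transitions q0: a→q1, b→q2; q1: a→q1, b→q1; q2: a→q1, b→q3; q3: a→q0, b→q0.
Exploring the product automaton P × Q from the start pair (p0, q0), following both machines on each input symbol, reaches 11 state pairs: (p0, q0), (p1, q1), (p2, q2), (p3, q1), (p4, q1), (p5, q1), (p4, q3), (p6, q1), (p4, q0), (p7, q1), (p4, q2).
P accepts in {p1, p7} and Q accepts in {q0}; no reachable pair has both components accepting, so no string drives both machines to acceptance simultaneously and L(P) ∩ L(Q) = ∅.
So no string is accepted by both, and the intersection is empty.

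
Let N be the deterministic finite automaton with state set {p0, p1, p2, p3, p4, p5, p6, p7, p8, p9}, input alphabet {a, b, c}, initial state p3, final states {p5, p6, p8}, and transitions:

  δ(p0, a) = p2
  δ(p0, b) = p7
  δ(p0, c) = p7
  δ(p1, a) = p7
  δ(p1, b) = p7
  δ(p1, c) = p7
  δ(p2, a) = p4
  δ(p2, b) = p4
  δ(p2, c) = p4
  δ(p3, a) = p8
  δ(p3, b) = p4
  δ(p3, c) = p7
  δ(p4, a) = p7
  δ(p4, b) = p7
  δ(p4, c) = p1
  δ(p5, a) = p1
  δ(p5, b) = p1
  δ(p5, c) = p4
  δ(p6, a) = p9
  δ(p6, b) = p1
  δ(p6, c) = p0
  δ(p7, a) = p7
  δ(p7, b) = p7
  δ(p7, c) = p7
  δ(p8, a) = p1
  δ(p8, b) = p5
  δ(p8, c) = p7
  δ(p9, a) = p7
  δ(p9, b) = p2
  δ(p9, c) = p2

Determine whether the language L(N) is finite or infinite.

The useful states (reachable from p3 and able to reach an accepting state) are {p3, p5, p8}.
Restricted to these states the transition graph has no cycle, so every accepting path has bounded length and L is finite.

finite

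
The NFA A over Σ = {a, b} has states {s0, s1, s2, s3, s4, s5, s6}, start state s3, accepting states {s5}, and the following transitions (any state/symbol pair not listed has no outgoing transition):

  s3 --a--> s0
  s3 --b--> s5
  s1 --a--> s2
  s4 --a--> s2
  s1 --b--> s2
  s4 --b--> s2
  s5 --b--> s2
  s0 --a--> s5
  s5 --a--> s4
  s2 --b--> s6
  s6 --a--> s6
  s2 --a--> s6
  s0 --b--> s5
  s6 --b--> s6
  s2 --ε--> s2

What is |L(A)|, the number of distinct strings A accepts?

The useful subgraph on states {s0, s3, s5} is acyclic, so L(A) is finite; the longest accepting path visits 3 useful states, giving maximum string length 2.
Counting accepting paths from s3 by length: 1 of length 1, 2 of length 2. Total 3.

3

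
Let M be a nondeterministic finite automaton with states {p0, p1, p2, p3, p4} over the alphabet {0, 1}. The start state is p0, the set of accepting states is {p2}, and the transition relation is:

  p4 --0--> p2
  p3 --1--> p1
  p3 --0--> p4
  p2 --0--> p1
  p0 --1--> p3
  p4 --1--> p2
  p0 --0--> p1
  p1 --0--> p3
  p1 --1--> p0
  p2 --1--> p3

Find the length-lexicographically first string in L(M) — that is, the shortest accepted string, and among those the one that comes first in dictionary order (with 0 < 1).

A breadth-first search from p0 reaches an accepting state first via the path p0 → p3 → p4 → p2 on input 100.
No string of length < 3 is accepted (BFS exhausts all shorter strings without reaching an accepting state), and 100 is the lexicographically least accepting string of length 3.

100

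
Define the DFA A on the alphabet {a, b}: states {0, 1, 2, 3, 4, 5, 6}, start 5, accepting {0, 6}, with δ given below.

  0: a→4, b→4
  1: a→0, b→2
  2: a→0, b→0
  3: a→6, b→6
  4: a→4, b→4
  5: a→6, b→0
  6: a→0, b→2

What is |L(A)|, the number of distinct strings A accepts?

The useful subgraph on states {0, 2, 5, 6} is acyclic, so L(A) is finite; the longest accepting path visits 4 useful states, giving maximum string length 3.
Counting accepting paths from 5 by length: 2 of length 1, 1 of length 2, 2 of length 3. Total 5.

5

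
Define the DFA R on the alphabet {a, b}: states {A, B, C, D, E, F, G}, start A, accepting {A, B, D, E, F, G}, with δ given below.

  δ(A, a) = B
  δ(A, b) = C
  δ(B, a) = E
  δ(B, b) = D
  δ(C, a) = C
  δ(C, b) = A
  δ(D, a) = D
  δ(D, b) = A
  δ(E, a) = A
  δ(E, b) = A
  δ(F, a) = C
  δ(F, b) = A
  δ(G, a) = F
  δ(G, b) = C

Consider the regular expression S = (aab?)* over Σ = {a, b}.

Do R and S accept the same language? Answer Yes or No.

No

The string a is accepted by R but rejected by S.
So L(R) ≠ L(S).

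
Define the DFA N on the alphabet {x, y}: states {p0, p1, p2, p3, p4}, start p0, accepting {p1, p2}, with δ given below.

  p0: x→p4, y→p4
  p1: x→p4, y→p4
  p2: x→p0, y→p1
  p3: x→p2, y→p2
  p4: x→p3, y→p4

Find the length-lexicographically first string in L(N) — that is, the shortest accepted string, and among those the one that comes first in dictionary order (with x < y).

A breadth-first search from p0 reaches an accepting state first via the path p0 → p4 → p3 → p2 on input xxx.
No string of length < 3 is accepted (BFS exhausts all shorter strings without reaching an accepting state), and xxx is the lexicographically least accepting string of length 3.

xxx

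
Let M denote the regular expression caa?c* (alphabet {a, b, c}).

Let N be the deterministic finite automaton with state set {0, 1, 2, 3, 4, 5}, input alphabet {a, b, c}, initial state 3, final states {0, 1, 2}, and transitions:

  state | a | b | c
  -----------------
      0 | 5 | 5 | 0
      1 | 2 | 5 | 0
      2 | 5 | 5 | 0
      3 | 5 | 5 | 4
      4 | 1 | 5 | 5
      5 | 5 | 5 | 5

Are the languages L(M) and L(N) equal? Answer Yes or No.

Yes

Converting the expression M to a DFA (subset construction, then merging equivalent states) gives the minimal DFA with states {m0, m1, m2, m3, m4}, start state m0, accepting states {m3, m4} and transitions m0: a→m1, b→m1, c→m2; m1: a→m1, b→m1, c→m1; m2: a→m3, b→m1, c→m1; m3: a→m4, b→m1, c→m4; m4: a→m1, b→m1, c→m4.
Exploring the product automaton M × N from the start pair (m0, 3), following both machines on each input symbol, reaches 6 state pairs: (m0, 3), (m1, 5), (m2, 4), (m3, 1), (m4, 2), (m4, 0).
M accepts in {m3, m4} and N accepts in {0, 1, 2}. In every reachable pair the two components are either both accepting — (m3, 1), (m4, 2), (m4, 0) — or both non-accepting, so no string is accepted by exactly one of the machines: L(M) \ L(N) and L(N) \ L(M) are both empty.
Hence every string is accepted by M iff it is accepted by N, and the two languages coincide.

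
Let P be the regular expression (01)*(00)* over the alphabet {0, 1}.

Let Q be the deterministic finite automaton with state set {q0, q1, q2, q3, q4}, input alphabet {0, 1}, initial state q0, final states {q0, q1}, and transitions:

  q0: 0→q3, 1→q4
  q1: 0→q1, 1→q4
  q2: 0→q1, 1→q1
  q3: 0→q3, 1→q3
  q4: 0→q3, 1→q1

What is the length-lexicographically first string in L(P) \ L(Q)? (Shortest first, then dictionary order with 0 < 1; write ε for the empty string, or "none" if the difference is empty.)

The string 00 is accepted by P but not by Q.
No shorter string lies in the difference, and 00 is the lexicographically first length-2 string in L(P) \ L(Q).

00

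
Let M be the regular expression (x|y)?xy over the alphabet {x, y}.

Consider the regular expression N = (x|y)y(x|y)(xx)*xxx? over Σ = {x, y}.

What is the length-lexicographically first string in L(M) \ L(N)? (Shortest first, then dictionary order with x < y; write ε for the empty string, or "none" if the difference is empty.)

The string xy is accepted by M but not by N.
No shorter string lies in the difference, and xy is the lexicographically first length-2 string in L(M) \ L(N).

xy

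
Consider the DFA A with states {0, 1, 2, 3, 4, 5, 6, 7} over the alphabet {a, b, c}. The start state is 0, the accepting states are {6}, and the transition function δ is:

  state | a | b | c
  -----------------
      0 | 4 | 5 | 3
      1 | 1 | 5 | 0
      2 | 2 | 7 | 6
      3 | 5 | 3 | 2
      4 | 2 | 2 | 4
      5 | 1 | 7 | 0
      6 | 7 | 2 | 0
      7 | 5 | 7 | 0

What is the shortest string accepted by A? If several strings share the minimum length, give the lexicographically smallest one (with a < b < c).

A breadth-first search from 0 reaches an accepting state first via the path 0 → 4 → 2 → 6 on input aac.
No string of length < 3 is accepted (BFS exhausts all shorter strings without reaching an accepting state), and aac is the lexicographically least accepting string of length 3.

aac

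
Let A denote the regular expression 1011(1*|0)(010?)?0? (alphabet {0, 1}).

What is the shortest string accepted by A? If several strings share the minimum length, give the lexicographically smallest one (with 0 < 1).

1011

By inspection of the expression, no string of length less than 4 matches, and 1011 is the lexicographically first match of length 4.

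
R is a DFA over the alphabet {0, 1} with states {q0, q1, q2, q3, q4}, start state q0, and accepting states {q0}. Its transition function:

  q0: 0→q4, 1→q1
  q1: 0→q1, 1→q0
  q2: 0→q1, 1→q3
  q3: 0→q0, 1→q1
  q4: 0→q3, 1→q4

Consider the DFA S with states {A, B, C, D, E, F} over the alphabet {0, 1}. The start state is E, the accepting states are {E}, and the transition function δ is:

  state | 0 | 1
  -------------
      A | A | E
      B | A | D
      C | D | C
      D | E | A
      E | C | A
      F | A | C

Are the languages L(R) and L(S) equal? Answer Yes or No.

Exploring the product automaton R × S from the start pair (q0, E), following both machines on each input symbol, reaches 4 state pairs: (q0, E), (q4, C), (q1, A), (q3, D).
R accepts in {q0} and S accepts in {E}. In every reachable pair the two components are either both accepting — (q0, E) — or both non-accepting, so no string is accepted by exactly one of the machines: L(R) \ L(S) and L(S) \ L(R) are both empty.
Hence every string is accepted by R iff it is accepted by S, and the two languages coincide.

Yes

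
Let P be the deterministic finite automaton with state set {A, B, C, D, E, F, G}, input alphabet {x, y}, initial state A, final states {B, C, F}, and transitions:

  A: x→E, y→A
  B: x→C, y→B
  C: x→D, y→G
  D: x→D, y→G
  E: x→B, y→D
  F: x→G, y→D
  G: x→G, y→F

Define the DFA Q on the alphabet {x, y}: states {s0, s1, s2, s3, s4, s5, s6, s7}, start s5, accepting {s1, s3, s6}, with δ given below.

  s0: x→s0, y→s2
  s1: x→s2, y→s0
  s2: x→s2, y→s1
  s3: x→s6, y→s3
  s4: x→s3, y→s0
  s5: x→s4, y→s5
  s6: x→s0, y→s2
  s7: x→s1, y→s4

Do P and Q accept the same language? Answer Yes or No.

Yes

Exploring the product automaton P × Q from the start pair (A, s5), following both machines on each input symbol, reaches 7 state pairs: (A, s5), (E, s4), (B, s3), (D, s0), (C, s6), (G, s2), (F, s1).
P accepts in {B, C, F} and Q accepts in {s1, s3, s6}. In every reachable pair the two components are either both accepting — (B, s3), (C, s6), (F, s1) — or both non-accepting, so no string is accepted by exactly one of the machines: L(P) \ L(Q) and L(Q) \ L(P) are both empty.
Hence every string is accepted by P iff it is accepted by Q, and the two languages coincide.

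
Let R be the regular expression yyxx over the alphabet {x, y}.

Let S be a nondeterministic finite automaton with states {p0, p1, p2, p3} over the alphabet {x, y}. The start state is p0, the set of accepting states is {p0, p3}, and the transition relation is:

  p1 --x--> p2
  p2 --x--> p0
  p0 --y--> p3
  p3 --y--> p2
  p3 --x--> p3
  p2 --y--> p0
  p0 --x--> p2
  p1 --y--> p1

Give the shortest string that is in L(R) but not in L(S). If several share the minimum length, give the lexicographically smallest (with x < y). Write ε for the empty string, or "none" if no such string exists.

The string yyxx is accepted by R but not by S.
No shorter string lies in the difference, and yyxx is the lexicographically first length-4 string in L(R) \ L(S).

yyxx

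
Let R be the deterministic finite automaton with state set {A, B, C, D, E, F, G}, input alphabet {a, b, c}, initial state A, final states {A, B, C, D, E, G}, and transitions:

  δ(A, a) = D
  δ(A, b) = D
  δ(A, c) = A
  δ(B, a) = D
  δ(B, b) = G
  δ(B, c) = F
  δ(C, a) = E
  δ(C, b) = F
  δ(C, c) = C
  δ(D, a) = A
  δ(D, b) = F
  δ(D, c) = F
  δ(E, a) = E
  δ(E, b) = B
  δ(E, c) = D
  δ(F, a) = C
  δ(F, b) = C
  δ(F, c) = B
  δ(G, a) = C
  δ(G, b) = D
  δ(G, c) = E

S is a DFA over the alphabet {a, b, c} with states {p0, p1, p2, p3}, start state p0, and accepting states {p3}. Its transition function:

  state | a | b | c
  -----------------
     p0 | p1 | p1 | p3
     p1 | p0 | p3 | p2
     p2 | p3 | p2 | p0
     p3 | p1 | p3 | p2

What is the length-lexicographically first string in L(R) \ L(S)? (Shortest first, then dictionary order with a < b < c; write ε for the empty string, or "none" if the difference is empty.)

ε

The empty string ε is accepted by R but not by S.
Since ε is the unique shortest string, it is the required witness.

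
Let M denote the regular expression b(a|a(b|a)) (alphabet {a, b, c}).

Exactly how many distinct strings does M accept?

The expression has no Kleene star, so L(M) is finite. Expanding the alternatives gives {ba, baa, bab}.
That is 1 of length 2, 2 of length 3: 3 strings in all.

3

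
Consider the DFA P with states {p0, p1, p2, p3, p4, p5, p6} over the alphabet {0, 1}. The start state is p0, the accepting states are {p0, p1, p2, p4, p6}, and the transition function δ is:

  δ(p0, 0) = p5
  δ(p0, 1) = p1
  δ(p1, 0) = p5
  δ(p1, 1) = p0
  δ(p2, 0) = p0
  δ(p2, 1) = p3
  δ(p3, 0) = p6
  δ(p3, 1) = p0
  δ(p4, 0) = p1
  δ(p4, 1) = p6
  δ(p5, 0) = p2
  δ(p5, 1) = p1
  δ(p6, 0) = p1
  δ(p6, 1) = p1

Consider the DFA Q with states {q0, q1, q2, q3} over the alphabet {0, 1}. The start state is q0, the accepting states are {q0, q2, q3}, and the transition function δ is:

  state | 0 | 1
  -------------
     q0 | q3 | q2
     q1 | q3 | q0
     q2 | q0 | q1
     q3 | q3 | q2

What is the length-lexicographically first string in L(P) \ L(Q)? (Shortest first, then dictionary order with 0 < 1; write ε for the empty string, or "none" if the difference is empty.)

11

The string 11 is accepted by P but not by Q.
No shorter string lies in the difference, and 11 is the lexicographically first length-2 string in L(P) \ L(Q).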